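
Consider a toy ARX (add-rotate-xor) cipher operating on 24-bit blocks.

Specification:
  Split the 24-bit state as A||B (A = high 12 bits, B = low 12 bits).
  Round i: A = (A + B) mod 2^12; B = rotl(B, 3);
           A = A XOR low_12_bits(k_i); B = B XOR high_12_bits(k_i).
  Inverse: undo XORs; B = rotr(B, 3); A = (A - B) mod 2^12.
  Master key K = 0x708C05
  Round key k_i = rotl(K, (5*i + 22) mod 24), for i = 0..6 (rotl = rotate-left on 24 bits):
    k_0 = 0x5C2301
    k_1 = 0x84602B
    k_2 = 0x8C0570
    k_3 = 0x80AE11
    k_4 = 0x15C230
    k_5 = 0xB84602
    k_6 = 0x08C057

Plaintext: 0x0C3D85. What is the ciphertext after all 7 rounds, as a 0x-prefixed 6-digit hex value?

0xD08F7E

s_0 = plaintext = 0x0C3D85
s_1 = Round(s_0, k_0) = 0xD499EC
s_2 = Round(s_1, k_1) = 0x71E722
s_3 = Round(s_2, k_2) = 0xB301D3
s_4 = Round(s_3, k_3) = 0x312692
s_5 = Round(s_4, k_4) = 0xB945CF
s_6 = Round(s_5, k_5) = 0x7615FE
s_7 = Round(s_6, k_6) = 0xD08F7E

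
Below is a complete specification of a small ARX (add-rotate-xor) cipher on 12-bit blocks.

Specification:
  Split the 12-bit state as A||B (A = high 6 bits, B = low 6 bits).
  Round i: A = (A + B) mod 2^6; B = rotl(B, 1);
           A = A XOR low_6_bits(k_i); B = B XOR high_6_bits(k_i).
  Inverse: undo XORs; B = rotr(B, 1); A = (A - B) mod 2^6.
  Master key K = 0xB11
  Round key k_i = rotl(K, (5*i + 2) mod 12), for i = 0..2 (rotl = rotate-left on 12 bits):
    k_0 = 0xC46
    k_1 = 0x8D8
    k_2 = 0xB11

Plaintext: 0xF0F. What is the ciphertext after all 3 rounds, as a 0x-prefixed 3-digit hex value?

0xC55

s_0 = plaintext = 0xF0F
s_1 = Round(s_0, k_0) = 0x36F
s_2 = Round(s_1, k_1) = 0x93C
s_3 = Round(s_2, k_2) = 0xC55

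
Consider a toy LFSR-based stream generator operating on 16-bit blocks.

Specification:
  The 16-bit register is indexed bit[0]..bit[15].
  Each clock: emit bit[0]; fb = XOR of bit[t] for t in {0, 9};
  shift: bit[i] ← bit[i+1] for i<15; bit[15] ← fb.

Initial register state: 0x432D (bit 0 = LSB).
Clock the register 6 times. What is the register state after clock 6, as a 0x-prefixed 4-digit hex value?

reg_0 = 0x432D
clock 1: out=1, reg = 0x2196
clock 2: out=0, reg = 0x10CB
clock 3: out=1, reg = 0x8865
clock 4: out=1, reg = 0xC432
clock 5: out=0, reg = 0x6219
clock 6: out=1, reg = 0x310C

0x310C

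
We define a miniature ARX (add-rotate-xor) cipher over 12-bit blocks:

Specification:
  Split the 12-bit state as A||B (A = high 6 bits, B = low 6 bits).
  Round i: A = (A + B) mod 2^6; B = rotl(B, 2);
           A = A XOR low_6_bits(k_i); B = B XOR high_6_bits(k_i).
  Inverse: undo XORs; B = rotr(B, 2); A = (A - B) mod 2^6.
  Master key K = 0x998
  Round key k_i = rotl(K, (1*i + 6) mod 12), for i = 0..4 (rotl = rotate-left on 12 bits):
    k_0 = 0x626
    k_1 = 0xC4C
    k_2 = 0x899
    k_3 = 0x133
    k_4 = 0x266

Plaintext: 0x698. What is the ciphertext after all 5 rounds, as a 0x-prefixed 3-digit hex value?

0x0E7

s_0 = plaintext = 0x698
s_1 = Round(s_0, k_0) = 0x539
s_2 = Round(s_1, k_1) = 0x056
s_3 = Round(s_2, k_2) = 0x3BB
s_4 = Round(s_3, k_3) = 0xEAB
s_5 = Round(s_4, k_4) = 0x0E7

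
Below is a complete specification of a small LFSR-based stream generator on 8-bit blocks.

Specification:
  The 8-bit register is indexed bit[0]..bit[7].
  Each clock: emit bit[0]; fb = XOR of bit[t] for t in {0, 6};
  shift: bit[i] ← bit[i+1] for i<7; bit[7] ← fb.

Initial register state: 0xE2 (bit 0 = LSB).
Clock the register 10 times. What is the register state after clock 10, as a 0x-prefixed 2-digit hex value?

reg_0 = 0xE2
clock 1: out=0, reg = 0xF1
clock 2: out=1, reg = 0x78
clock 3: out=0, reg = 0xBC
clock 4: out=0, reg = 0x5E
clock 5: out=0, reg = 0xAF
clock 6: out=1, reg = 0xD7
clock 7: out=1, reg = 0x6B
clock 8: out=1, reg = 0x35
clock 9: out=1, reg = 0x9A
clock 10: out=0, reg = 0x4D

0x4D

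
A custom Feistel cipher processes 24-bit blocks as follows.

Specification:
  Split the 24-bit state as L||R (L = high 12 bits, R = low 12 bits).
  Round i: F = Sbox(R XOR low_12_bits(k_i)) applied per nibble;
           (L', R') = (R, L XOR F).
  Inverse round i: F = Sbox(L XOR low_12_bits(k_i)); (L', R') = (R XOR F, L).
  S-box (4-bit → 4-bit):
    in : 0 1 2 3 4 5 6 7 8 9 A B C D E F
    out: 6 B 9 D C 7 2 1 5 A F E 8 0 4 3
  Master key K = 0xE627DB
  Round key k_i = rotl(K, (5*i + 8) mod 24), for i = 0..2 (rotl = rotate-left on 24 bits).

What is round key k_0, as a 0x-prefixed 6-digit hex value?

K = 0xE627DB
k_0 = rotl(K, (5*0+8) mod 24) = rotl(K, 8) = 0x27DBE6

0x27DBE6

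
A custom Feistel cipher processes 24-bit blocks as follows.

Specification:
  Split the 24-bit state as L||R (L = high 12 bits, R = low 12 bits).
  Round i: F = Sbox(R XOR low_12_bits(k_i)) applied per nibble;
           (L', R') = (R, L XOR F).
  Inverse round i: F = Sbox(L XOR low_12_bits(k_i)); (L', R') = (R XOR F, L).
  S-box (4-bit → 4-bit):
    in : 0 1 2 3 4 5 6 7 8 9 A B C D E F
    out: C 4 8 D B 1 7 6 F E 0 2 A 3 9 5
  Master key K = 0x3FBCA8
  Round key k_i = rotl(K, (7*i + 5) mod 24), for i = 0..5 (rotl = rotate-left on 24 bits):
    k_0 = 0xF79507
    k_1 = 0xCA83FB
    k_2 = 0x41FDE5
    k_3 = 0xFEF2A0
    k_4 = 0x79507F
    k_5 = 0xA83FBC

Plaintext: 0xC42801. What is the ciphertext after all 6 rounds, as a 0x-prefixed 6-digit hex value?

0x9FAAE8

s_0 = plaintext = 0xC42801
s_1 = Round(s_0, k_0) = 0x801F85
s_2 = Round(s_1, k_1) = 0xF85268
s_3 = Round(s_2, k_2) = 0x268A76
s_4 = Round(s_3, k_3) = 0xA76D5F
s_5 = Round(s_4, k_4) = 0xD5F9FA
s_6 = Round(s_5, k_5) = 0x9FAAE8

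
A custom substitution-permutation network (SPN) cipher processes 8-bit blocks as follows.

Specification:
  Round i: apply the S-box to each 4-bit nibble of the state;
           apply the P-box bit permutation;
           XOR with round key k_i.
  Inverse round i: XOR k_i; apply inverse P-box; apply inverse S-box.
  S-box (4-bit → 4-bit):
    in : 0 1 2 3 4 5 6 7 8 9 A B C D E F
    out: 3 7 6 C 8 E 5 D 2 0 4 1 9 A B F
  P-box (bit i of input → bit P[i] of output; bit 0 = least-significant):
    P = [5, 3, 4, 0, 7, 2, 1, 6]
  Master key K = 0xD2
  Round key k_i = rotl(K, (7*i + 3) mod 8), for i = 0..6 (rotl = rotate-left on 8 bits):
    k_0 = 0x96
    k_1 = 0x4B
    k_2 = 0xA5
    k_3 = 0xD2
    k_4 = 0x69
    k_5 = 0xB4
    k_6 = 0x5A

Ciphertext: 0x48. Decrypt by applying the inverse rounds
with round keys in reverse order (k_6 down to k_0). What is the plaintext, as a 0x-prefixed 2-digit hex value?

s_0 = ciphertext = 0x48
s_1 = InvRound(s_0, k_6) = 0xAA
s_2 = InvRound(s_1, k_5) = 0x22
s_3 = InvRound(s_2, k_4) = 0x3D
s_4 = InvRound(s_3, k_3) = 0xFE
s_5 = InvRound(s_4, k_2) = 0x35
s_6 = InvRound(s_5, k_1) = 0x51
s_7 = InvRound(s_6, k_0) = 0xF4

0xF4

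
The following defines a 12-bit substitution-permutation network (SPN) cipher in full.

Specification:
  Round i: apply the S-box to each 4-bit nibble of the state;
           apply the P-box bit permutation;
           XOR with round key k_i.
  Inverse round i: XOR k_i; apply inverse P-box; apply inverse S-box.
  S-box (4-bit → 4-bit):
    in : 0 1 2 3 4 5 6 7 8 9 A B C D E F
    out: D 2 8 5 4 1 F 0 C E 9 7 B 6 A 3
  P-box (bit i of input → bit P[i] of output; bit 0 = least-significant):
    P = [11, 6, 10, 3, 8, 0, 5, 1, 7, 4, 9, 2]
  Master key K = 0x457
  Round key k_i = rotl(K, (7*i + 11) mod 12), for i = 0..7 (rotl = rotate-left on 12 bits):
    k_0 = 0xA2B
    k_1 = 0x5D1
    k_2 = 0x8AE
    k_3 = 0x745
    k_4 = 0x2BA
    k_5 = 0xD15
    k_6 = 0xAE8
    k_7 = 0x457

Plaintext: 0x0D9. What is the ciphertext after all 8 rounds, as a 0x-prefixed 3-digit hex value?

s_0 = plaintext = 0x0D9
s_1 = Round(s_0, k_0) = 0xCC6
s_2 = Round(s_1, k_1) = 0x80E
s_3 = Round(s_2, k_2) = 0xBC0
s_4 = Round(s_3, k_3) = 0x8DE
s_5 = Round(s_4, k_4) = 0x0D7
s_6 = Round(s_5, k_5) = 0xFB0
s_7 = Round(s_6, k_6) = 0x751
s_8 = Round(s_7, k_7) = 0x517

0x517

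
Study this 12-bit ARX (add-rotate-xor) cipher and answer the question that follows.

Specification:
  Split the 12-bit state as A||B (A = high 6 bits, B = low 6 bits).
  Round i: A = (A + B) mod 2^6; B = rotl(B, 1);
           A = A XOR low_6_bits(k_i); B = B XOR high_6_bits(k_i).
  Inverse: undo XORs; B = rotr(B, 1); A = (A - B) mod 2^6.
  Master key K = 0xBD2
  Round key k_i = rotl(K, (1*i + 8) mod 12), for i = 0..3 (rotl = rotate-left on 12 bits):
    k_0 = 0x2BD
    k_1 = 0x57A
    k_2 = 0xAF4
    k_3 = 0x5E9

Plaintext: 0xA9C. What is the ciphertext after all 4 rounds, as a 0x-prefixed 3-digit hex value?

0x503

s_0 = plaintext = 0xA9C
s_1 = Round(s_0, k_0) = 0xEF2
s_2 = Round(s_1, k_1) = 0x5F0
s_3 = Round(s_2, k_2) = 0xCCA
s_4 = Round(s_3, k_3) = 0x503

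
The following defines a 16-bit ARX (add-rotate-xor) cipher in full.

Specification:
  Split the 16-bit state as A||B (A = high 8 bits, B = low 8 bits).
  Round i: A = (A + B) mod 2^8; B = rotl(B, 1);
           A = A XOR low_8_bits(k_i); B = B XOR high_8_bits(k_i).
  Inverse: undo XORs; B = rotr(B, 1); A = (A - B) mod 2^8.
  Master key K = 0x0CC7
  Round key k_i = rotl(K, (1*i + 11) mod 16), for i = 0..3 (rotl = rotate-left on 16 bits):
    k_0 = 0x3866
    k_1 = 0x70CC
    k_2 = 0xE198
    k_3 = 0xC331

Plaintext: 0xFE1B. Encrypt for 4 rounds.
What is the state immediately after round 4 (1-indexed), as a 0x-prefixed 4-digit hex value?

0x5FB1

s_0 = plaintext = 0xFE1B
s_1 = Round(s_0, k_0) = 0x7F0E
s_2 = Round(s_1, k_1) = 0x416C
s_3 = Round(s_2, k_2) = 0x3539
s_4 = Round(s_3, k_3) = 0x5FB1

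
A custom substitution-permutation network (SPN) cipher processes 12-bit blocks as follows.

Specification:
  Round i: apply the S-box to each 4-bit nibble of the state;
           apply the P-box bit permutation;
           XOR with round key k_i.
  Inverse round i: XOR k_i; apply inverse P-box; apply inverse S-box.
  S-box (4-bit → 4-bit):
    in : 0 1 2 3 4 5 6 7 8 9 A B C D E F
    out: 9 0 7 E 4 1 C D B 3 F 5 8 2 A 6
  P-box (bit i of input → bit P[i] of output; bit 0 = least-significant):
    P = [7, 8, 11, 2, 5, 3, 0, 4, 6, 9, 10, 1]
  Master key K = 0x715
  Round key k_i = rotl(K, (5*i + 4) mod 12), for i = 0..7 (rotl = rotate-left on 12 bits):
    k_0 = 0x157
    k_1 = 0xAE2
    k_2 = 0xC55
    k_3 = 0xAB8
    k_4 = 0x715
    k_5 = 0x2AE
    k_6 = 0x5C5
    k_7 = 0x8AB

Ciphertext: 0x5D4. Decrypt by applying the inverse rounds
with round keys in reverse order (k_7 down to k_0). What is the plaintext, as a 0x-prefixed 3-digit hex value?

0x2CC

s_0 = ciphertext = 0x5D4
s_1 = InvRound(s_0, k_7) = 0x7A3
s_2 = InvRound(s_1, k_6) = 0x85C
s_3 = InvRound(s_2, k_5) = 0x80B
s_4 = InvRound(s_3, k_4) = 0x3E3
s_5 = InvRound(s_4, k_3) = 0x03F
s_6 = InvRound(s_5, k_2) = 0x794
s_7 = InvRound(s_6, k_1) = 0x703
s_8 = InvRound(s_7, k_0) = 0x2CC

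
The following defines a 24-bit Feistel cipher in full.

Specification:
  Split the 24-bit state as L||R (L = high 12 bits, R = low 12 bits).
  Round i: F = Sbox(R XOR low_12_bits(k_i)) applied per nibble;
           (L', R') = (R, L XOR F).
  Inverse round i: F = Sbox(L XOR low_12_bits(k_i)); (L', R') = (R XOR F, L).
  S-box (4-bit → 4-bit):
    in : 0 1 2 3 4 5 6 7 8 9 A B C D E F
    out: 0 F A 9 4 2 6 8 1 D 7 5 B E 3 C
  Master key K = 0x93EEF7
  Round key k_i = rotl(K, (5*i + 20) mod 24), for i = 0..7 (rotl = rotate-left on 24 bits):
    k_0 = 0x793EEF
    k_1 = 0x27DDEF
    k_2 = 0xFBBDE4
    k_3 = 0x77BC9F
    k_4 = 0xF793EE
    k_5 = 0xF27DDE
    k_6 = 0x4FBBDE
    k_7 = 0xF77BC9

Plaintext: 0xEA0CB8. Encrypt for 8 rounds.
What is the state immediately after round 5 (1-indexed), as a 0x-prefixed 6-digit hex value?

0x8C9AB4

s_0 = plaintext = 0xEA0CB8
s_1 = Round(s_0, k_0) = 0xCB8488
s_2 = Round(s_1, k_1) = 0x4881D0
s_3 = Round(s_2, k_2) = 0x1D0F1C
s_4 = Round(s_3, k_3) = 0xF1C8C9
s_5 = Round(s_4, k_4) = 0x8C9AB4
s_6 = Round(s_5, k_5) = 0xAB40AE
s_7 = Round(s_6, k_6) = 0x0AEF34
s_8 = Round(s_7, k_7) = 0xF34460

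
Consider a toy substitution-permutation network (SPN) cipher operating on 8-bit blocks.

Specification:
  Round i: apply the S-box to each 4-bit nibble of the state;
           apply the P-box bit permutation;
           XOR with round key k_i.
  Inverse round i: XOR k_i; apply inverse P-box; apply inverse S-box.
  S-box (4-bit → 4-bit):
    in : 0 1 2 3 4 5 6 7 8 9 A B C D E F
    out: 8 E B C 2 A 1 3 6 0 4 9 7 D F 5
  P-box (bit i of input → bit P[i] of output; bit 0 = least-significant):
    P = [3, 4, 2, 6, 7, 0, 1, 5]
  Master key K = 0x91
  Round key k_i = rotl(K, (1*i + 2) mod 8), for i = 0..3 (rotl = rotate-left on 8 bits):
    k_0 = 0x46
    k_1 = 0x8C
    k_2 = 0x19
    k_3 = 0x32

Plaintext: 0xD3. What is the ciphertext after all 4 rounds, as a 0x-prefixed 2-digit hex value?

0xB9

s_0 = plaintext = 0xD3
s_1 = Round(s_0, k_0) = 0xA0
s_2 = Round(s_1, k_1) = 0xCE
s_3 = Round(s_2, k_2) = 0xC6
s_4 = Round(s_3, k_3) = 0xB9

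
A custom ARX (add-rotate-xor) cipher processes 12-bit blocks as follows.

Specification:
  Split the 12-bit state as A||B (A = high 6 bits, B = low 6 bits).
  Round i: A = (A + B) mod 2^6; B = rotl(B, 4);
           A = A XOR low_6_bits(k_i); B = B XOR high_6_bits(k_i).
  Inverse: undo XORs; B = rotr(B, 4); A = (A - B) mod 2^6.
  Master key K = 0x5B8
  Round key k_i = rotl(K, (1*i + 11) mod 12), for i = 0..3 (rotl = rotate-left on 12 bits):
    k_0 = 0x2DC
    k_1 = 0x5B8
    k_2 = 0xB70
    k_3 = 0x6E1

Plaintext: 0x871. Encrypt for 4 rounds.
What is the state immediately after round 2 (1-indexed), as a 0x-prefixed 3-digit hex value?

0x763

s_0 = plaintext = 0x871
s_1 = Round(s_0, k_0) = 0x397
s_2 = Round(s_1, k_1) = 0x763
s_3 = Round(s_2, k_2) = 0xC15
s_4 = Round(s_3, k_3) = 0x90E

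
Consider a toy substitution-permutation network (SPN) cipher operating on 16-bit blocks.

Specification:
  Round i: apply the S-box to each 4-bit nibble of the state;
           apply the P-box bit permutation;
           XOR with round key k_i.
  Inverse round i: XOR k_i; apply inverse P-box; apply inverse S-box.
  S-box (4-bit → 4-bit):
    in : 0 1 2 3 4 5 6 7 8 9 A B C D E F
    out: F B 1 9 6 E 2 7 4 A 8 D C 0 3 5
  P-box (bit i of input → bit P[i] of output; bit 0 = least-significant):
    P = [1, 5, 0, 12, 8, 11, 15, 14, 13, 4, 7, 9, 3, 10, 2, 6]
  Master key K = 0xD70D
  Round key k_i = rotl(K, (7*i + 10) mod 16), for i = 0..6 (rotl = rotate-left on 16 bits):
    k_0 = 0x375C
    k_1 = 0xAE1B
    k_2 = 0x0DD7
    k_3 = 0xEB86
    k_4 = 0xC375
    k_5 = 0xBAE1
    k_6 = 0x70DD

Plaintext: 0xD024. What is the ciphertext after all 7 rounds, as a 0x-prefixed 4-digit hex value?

0x9A51

s_0 = plaintext = 0xD024
s_1 = Round(s_0, k_0) = 0x14ED
s_2 = Round(s_1, k_1) = 0xA3C3
s_3 = Round(s_2, k_2) = 0xFF95
s_4 = Round(s_3, k_3) = 0x932B
s_5 = Round(s_4, k_4) = 0xF436
s_6 = Round(s_5, k_5) = 0xFB5D
s_7 = Round(s_6, k_6) = 0x9A51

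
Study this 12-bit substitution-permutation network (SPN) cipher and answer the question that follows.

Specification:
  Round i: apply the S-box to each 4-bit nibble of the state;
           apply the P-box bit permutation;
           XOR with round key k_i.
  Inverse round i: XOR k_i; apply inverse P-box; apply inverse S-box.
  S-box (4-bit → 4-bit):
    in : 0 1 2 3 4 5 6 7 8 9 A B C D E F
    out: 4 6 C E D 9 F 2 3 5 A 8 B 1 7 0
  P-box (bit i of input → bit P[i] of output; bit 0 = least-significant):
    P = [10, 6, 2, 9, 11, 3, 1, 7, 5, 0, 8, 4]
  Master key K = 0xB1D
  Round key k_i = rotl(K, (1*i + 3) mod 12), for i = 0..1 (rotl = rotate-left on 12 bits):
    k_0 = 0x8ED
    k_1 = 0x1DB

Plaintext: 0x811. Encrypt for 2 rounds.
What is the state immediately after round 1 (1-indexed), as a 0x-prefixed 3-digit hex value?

s_0 = plaintext = 0x811
s_1 = Round(s_0, k_0) = 0x882
s_2 = Round(s_1, k_1) = 0xBF6

0x882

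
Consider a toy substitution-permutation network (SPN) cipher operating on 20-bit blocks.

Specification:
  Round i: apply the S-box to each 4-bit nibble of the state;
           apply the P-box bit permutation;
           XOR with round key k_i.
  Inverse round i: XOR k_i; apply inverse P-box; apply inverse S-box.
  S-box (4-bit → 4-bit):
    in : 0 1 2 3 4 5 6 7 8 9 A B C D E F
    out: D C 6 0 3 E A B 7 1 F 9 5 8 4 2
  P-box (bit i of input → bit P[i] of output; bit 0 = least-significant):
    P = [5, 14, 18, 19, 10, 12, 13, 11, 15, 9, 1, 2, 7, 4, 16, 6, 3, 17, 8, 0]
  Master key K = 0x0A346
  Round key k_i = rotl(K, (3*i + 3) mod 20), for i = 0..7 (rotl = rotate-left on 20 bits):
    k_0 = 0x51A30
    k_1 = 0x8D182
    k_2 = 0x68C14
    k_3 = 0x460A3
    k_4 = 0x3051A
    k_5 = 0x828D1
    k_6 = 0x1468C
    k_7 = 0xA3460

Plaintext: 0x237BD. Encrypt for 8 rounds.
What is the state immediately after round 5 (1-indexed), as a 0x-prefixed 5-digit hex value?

s_0 = plaintext = 0x237BD
s_1 = Round(s_0, k_0) = 0xF9534
s_2 = Round(s_1, k_1) = 0xA9324
s_3 = Round(s_2, k_2) = 0x4FDBD
s_4 = Round(s_3, k_3) = 0xE6CBF
s_5 = Round(s_4, k_4) = 0x3C848
s_6 = Round(s_5, k_5) = 0xDFE73
s_7 = Round(s_6, k_6) = 0x15A9F
s_8 = Round(s_7, k_7) = 0xBF337

0x3C848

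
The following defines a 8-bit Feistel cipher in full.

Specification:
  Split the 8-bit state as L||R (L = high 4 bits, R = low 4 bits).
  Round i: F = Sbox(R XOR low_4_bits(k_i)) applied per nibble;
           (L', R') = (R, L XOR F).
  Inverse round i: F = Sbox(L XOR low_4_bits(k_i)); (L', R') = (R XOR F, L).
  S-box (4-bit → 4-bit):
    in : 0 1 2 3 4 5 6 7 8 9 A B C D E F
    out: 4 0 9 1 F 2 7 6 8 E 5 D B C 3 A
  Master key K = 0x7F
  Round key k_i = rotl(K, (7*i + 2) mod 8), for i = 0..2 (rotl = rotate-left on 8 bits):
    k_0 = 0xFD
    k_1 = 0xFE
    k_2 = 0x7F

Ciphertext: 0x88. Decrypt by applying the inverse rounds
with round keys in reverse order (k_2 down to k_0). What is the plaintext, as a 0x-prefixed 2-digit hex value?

0xEC

s_0 = ciphertext = 0x88
s_1 = InvRound(s_0, k_2) = 0xE8
s_2 = InvRound(s_1, k_1) = 0xCE
s_3 = InvRound(s_2, k_0) = 0xEC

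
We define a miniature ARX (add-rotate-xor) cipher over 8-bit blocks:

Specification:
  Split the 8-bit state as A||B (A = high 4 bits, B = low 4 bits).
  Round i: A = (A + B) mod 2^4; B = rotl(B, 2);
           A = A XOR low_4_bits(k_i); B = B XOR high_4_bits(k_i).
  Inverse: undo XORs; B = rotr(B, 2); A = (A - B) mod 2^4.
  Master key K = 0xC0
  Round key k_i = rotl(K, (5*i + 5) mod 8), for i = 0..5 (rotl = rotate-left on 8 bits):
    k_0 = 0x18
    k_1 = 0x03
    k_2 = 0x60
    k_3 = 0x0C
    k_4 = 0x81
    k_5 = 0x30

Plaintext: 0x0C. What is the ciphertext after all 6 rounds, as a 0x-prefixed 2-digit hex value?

s_0 = plaintext = 0x0C
s_1 = Round(s_0, k_0) = 0x42
s_2 = Round(s_1, k_1) = 0x58
s_3 = Round(s_2, k_2) = 0xD4
s_4 = Round(s_3, k_3) = 0xD1
s_5 = Round(s_4, k_4) = 0xFC
s_6 = Round(s_5, k_5) = 0xB0

0xB0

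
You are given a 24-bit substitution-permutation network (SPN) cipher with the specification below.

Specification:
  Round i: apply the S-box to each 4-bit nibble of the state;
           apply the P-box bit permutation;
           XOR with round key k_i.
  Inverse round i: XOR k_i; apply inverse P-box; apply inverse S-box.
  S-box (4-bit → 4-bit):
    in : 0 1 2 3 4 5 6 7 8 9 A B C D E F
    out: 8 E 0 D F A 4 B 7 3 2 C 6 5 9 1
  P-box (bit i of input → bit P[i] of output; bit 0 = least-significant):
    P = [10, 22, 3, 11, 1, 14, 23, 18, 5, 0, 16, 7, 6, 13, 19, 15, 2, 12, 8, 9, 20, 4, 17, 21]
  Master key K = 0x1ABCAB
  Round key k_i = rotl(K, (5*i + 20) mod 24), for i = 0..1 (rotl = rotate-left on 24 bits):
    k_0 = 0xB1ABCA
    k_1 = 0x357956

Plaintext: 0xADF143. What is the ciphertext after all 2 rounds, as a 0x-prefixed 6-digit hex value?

s_0 = plaintext = 0xADF143
s_1 = Round(s_0, k_0) = 0x34E615
s_2 = Round(s_1, k_1) = 0xC2A212

0xC2A212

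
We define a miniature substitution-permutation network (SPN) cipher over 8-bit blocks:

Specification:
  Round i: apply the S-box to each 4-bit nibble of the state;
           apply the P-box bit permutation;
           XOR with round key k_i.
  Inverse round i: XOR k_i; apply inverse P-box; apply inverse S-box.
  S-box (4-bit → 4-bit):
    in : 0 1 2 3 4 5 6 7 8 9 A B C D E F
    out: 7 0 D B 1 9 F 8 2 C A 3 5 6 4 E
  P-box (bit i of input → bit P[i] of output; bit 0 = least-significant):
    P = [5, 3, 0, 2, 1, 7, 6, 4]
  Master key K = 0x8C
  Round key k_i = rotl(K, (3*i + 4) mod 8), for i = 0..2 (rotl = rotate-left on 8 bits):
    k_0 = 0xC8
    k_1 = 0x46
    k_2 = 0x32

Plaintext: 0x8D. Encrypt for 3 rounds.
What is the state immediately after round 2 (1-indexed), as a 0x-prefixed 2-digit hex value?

s_0 = plaintext = 0x8D
s_1 = Round(s_0, k_0) = 0x41
s_2 = Round(s_1, k_1) = 0x44
s_3 = Round(s_2, k_2) = 0x10

0x44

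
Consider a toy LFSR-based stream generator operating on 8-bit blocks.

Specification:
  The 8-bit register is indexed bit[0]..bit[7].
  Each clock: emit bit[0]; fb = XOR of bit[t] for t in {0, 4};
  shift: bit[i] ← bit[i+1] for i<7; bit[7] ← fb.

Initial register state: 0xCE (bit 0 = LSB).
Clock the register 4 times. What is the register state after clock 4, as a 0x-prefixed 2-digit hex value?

0x2C

reg_0 = 0xCE
clock 1: out=0, reg = 0x67
clock 2: out=1, reg = 0xB3
clock 3: out=1, reg = 0x59
clock 4: out=1, reg = 0x2C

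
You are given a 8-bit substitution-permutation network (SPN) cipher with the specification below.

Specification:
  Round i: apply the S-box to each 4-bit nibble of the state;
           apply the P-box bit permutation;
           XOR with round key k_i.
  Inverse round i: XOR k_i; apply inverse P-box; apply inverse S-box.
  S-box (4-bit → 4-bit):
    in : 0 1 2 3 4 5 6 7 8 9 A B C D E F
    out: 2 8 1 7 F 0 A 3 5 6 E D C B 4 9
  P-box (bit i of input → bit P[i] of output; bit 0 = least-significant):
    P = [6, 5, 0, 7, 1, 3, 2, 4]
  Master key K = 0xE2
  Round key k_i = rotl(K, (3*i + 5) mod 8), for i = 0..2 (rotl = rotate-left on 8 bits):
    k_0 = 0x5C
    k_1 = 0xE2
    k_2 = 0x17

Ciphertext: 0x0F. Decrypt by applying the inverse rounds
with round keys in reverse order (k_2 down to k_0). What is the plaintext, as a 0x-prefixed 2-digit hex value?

0x1F

s_0 = ciphertext = 0x0F
s_1 = InvRound(s_0, k_2) = 0x65
s_2 = InvRound(s_1, k_1) = 0x8C
s_3 = InvRound(s_2, k_0) = 0x1F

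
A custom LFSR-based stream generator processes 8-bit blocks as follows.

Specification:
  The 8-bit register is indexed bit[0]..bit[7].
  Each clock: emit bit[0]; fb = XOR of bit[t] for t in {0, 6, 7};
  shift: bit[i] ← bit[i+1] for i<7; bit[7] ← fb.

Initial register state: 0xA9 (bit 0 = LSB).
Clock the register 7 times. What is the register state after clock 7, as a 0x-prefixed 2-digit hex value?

reg_0 = 0xA9
clock 1: out=1, reg = 0x54
clock 2: out=0, reg = 0xAA
clock 3: out=0, reg = 0xD5
clock 4: out=1, reg = 0xEA
clock 5: out=0, reg = 0x75
clock 6: out=1, reg = 0x3A
clock 7: out=0, reg = 0x1D

0x1D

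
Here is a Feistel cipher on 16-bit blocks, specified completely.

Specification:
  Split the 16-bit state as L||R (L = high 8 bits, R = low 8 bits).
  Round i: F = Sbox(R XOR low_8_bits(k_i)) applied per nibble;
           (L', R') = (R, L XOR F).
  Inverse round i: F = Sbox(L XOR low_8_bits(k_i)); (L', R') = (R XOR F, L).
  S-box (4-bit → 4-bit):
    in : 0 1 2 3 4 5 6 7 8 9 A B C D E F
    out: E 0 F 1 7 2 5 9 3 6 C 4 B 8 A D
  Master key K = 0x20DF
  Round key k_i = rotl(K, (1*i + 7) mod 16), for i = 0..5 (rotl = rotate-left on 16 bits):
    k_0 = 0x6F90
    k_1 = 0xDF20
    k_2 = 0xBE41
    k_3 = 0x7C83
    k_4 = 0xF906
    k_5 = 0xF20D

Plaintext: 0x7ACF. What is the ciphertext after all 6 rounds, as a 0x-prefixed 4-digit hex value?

0xDD50

s_0 = plaintext = 0x7ACF
s_1 = Round(s_0, k_0) = 0xCF57
s_2 = Round(s_1, k_1) = 0x5756
s_3 = Round(s_2, k_2) = 0x565E
s_4 = Round(s_3, k_3) = 0x5EDE
s_5 = Round(s_4, k_4) = 0xDEDD
s_6 = Round(s_5, k_5) = 0xDD50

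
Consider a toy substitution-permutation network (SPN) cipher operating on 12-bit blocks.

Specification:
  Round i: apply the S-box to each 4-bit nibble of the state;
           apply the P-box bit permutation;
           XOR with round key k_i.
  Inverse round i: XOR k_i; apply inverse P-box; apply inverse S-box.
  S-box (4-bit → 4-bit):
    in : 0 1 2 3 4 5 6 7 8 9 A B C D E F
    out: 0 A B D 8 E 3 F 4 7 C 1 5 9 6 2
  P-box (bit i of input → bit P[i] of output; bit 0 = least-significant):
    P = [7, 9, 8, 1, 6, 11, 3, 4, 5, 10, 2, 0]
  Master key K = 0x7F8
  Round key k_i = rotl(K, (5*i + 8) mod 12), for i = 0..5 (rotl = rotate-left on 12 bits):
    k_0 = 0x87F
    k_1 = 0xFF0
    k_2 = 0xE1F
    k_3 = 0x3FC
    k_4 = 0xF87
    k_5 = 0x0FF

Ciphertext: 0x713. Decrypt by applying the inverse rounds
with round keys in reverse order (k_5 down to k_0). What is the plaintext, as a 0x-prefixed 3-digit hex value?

0xE39

s_0 = ciphertext = 0x713
s_1 = InvRound(s_0, k_5) = 0x9C9
s_2 = InvRound(s_1, k_4) = 0xEC1
s_3 = InvRound(s_2, k_3) = 0x758
s_4 = InvRound(s_3, k_2) = 0xA6A
s_5 = InvRound(s_4, k_1) = 0xFA3
s_6 = InvRound(s_5, k_0) = 0xE39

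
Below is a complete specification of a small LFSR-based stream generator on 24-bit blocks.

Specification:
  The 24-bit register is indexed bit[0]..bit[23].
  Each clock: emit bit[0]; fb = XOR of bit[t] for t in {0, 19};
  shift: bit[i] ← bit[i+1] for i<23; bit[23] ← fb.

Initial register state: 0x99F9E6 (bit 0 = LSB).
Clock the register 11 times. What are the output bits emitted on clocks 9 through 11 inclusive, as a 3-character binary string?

100

reg_0 = 0x99F9E6
clock 1: out=0, reg = 0xCCFCF3
clock 2: out=1, reg = 0x667E79
clock 3: out=1, reg = 0xB33F3C
clock 4: out=0, reg = 0x599F9E
clock 5: out=0, reg = 0xACCFCF
clock 6: out=1, reg = 0x5667E7
clock 7: out=1, reg = 0xAB33F3
clock 8: out=1, reg = 0x5599F9
clock 9: out=1, reg = 0xAACCFC
clock 10: out=0, reg = 0xD5667E
clock 11: out=0, reg = 0x6AB33F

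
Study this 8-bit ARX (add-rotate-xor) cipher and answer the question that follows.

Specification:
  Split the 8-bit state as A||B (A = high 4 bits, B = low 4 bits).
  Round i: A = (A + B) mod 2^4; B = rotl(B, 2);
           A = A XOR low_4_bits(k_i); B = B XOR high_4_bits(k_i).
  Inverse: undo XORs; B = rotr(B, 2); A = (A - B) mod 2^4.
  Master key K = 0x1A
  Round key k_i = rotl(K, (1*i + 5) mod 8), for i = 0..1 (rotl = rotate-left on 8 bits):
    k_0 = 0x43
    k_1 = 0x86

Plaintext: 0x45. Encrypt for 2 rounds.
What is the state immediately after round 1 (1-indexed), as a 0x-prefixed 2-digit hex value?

s_0 = plaintext = 0x45
s_1 = Round(s_0, k_0) = 0xA1
s_2 = Round(s_1, k_1) = 0xDC

0xA1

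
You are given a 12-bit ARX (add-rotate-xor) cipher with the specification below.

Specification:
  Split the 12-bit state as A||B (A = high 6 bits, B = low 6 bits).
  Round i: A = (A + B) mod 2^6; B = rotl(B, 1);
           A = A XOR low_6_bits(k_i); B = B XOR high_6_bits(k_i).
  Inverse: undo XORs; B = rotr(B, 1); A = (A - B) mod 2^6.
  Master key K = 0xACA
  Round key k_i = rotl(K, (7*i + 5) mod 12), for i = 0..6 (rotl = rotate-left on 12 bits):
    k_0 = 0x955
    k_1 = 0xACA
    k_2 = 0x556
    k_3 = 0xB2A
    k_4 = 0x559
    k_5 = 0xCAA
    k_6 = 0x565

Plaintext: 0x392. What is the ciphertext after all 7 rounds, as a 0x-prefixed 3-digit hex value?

0x2E1

s_0 = plaintext = 0x392
s_1 = Round(s_0, k_0) = 0xD41
s_2 = Round(s_1, k_1) = 0xF29
s_3 = Round(s_2, k_2) = 0xCC6
s_4 = Round(s_3, k_3) = 0x4E0
s_5 = Round(s_4, k_4) = 0xA94
s_6 = Round(s_5, k_5) = 0x51A
s_7 = Round(s_6, k_6) = 0x2E1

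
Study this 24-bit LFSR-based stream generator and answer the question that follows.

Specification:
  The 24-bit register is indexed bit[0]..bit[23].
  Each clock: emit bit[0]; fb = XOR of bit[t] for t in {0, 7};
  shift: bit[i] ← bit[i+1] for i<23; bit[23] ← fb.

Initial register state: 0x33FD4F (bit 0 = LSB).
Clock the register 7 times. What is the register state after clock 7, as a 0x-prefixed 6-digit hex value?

reg_0 = 0x33FD4F
clock 1: out=1, reg = 0x99FEA7
clock 2: out=1, reg = 0x4CFF53
clock 3: out=1, reg = 0xA67FA9
clock 4: out=1, reg = 0x533FD4
clock 5: out=0, reg = 0xA99FEA
clock 6: out=0, reg = 0xD4CFF5
clock 7: out=1, reg = 0x6A67FA

0x6A67FA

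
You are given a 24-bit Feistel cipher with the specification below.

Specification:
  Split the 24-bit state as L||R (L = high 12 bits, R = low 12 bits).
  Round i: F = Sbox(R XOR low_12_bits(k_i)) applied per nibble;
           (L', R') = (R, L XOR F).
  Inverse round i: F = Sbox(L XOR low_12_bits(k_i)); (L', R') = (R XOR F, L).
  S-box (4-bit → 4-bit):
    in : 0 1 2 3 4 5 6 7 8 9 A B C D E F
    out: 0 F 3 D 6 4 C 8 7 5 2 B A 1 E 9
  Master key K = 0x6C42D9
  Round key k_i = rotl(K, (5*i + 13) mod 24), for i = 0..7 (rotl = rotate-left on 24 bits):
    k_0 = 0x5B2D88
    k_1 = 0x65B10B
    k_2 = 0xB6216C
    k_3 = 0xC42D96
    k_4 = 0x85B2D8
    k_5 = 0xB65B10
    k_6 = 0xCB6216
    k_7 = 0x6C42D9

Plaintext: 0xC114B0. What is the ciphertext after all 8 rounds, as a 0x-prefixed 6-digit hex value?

s_0 = plaintext = 0xC114B0
s_1 = Round(s_0, k_0) = 0x4B09C6
s_2 = Round(s_1, k_1) = 0x9C6311
s_3 = Round(s_2, k_2) = 0x311A47
s_4 = Round(s_3, k_3) = 0xA47B0E
s_5 = Round(s_4, k_4) = 0xB0EF5B
s_6 = Round(s_5, k_5) = 0xF5BD65
s_7 = Round(s_6, k_6) = 0xD656D6
s_8 = Round(s_7, k_7) = 0x6D6B6C

0x6D6B6C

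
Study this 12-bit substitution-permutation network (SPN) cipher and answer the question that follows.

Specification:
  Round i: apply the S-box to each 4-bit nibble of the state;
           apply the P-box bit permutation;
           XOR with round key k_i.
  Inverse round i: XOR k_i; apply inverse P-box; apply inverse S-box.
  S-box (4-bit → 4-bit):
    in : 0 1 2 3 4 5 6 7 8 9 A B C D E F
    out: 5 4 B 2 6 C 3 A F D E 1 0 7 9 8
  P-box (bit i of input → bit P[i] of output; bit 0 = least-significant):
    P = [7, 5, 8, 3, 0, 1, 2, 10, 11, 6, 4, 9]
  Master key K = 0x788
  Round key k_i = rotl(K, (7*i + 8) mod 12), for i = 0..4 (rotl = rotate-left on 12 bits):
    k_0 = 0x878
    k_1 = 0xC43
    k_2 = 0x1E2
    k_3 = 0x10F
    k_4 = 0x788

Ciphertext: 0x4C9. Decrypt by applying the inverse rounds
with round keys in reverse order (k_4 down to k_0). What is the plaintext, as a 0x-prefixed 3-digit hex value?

0x4CD

s_0 = ciphertext = 0x4C9
s_1 = InvRound(s_0, k_4) = 0x7B1
s_2 = InvRound(s_1, k_3) = 0x5A2
s_3 = InvRound(s_2, k_2) = 0x3FC
s_4 = InvRound(s_3, k_1) = 0x988
s_5 = InvRound(s_4, k_0) = 0x4CD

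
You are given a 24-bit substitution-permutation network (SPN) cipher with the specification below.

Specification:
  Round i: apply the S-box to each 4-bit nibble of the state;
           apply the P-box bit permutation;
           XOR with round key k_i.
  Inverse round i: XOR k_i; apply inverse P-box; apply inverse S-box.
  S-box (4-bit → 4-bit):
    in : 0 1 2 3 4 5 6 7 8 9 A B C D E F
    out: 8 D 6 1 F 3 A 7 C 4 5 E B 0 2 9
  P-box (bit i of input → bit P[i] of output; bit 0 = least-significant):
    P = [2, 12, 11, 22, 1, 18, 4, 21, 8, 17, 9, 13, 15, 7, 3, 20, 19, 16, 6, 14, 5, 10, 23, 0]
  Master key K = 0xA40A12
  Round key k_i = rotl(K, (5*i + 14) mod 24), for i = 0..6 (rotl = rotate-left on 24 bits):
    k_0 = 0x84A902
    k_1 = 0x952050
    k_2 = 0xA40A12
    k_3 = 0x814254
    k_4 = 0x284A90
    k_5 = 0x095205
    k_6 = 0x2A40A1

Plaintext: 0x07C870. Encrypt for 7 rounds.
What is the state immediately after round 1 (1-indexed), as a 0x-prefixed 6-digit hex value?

0xD90BD1

s_0 = plaintext = 0x07C870
s_1 = Round(s_0, k_0) = 0xD90BD1
s_2 = Round(s_1, k_1) = 0xC70A14
s_3 = Round(s_2, k_2) = 0xDD1565
s_4 = Round(s_3, k_3) = 0xB7D358
s_5 = Round(s_4, k_4) = 0xE547D3
s_6 = Round(s_5, k_5) = 0x12D589
s_7 = Round(s_6, k_6) = 0x8949D0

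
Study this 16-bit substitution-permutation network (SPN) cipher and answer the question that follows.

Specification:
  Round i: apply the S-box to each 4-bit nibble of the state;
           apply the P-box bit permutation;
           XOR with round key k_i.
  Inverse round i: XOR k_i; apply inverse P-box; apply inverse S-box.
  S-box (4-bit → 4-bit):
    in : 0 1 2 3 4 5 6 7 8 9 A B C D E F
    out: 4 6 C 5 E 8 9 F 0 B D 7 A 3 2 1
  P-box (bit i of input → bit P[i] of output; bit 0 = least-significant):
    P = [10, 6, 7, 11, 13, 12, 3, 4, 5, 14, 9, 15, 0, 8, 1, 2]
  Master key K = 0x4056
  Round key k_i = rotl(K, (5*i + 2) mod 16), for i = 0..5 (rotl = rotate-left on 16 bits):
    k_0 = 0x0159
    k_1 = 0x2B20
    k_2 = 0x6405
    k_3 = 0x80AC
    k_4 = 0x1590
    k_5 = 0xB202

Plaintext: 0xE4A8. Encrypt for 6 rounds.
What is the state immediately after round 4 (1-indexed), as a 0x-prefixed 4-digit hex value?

0x0DA2

s_0 = plaintext = 0xE4A8
s_1 = Round(s_0, k_0) = 0xE241
s_2 = Round(s_1, k_1) = 0xB8F8
s_3 = Round(s_2, k_2) = 0x4506
s_4 = Round(s_3, k_3) = 0x0DA2
s_5 = Round(s_4, k_4) = 0x7D2A
s_6 = Round(s_5, k_5) = 0xFFBD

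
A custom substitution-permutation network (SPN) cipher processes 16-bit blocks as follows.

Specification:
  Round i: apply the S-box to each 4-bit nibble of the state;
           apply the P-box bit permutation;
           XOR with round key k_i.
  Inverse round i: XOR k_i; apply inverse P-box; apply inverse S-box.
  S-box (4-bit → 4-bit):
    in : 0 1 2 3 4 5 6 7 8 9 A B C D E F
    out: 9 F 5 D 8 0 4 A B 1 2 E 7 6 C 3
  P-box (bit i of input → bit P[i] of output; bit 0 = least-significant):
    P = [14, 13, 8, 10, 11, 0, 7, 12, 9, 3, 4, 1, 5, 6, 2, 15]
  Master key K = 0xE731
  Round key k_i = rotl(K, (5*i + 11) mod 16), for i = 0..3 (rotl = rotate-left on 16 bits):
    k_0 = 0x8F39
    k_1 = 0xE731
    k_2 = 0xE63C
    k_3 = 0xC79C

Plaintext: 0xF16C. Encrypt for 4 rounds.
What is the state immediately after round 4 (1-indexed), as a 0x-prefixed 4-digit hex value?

0x1A7D

s_0 = plaintext = 0xF16C
s_1 = Round(s_0, k_0) = 0xECC3
s_2 = Round(s_1, k_1) = 0x28AC
s_3 = Round(s_2, k_2) = 0x8513
s_4 = Round(s_3, k_3) = 0x1A7D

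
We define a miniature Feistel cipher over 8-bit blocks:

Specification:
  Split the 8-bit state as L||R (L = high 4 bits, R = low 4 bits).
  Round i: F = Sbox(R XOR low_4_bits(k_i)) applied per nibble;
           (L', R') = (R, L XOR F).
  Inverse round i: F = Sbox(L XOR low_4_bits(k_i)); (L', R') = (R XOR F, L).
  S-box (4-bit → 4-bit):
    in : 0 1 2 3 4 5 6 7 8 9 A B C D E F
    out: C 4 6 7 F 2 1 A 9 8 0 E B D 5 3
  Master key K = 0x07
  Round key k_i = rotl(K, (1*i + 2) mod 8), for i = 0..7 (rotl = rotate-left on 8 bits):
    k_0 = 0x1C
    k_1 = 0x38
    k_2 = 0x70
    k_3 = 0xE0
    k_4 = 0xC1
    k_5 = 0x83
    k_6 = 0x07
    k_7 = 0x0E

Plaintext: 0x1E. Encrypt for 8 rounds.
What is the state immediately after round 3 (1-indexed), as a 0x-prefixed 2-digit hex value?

0xDA

s_0 = plaintext = 0x1E
s_1 = Round(s_0, k_0) = 0xE7
s_2 = Round(s_1, k_1) = 0x7D
s_3 = Round(s_2, k_2) = 0xDA
s_4 = Round(s_3, k_3) = 0xAD
s_5 = Round(s_4, k_4) = 0xD1
s_6 = Round(s_5, k_5) = 0x1B
s_7 = Round(s_6, k_6) = 0xBA
s_8 = Round(s_7, k_7) = 0xA4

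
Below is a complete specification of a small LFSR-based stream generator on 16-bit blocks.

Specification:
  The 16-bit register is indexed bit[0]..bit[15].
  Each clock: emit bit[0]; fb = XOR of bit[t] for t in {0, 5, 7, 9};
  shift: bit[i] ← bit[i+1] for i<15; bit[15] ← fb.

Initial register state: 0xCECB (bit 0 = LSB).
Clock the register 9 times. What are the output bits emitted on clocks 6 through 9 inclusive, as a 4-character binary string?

0110

reg_0 = 0xCECB
clock 1: out=1, reg = 0xE765
clock 2: out=1, reg = 0xF3B2
clock 3: out=0, reg = 0xF9D9
clock 4: out=1, reg = 0x7CEC
clock 5: out=0, reg = 0x3E76
clock 6: out=0, reg = 0x1F3B
clock 7: out=1, reg = 0x8F9D
clock 8: out=1, reg = 0xC7CE
clock 9: out=0, reg = 0x63E7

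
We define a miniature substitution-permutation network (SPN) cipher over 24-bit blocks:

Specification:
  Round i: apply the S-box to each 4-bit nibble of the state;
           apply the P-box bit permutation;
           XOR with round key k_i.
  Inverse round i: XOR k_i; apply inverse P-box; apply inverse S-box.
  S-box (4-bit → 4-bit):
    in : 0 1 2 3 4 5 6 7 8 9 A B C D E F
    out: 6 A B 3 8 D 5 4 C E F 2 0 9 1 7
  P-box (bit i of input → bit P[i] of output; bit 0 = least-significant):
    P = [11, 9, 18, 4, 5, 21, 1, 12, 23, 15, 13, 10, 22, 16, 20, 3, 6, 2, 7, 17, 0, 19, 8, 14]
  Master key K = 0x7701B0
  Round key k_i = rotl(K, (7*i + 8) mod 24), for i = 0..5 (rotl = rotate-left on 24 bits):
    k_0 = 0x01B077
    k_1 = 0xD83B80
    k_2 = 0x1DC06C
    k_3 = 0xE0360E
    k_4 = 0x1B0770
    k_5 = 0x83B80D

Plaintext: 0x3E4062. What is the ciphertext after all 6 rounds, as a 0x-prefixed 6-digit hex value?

0xDC0E64

s_0 = plaintext = 0x3E4062
s_1 = Round(s_0, k_0) = 0x091A0C
s_2 = Round(s_1, k_1) = 0x739E0E
s_3 = Round(s_2, k_2) = 0xACC922
s_4 = Round(s_3, k_3) = 0xC8C93F
s_5 = Round(s_4, k_4) = 0x3DA9D0
s_6 = Round(s_5, k_5) = 0xDC0E64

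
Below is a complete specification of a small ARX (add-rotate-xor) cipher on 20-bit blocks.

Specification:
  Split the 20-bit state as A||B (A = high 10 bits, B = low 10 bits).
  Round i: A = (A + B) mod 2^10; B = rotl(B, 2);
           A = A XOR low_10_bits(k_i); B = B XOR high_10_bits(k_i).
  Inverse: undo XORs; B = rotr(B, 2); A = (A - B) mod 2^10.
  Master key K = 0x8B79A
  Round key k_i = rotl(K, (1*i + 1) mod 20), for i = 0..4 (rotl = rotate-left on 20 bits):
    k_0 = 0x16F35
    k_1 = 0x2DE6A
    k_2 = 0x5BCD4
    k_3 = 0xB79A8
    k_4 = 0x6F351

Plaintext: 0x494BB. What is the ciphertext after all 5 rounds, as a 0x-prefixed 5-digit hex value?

s_0 = plaintext = 0x494BB
s_1 = Round(s_0, k_0) = 0xB56B7
s_2 = Round(s_1, k_1) = 0xF9A69
s_3 = Round(s_2, k_2) = 0xA6CC9
s_4 = Round(s_3, k_3) = 0xB31FA
s_5 = Round(s_4, k_4) = 0xE5E55

0xE5E55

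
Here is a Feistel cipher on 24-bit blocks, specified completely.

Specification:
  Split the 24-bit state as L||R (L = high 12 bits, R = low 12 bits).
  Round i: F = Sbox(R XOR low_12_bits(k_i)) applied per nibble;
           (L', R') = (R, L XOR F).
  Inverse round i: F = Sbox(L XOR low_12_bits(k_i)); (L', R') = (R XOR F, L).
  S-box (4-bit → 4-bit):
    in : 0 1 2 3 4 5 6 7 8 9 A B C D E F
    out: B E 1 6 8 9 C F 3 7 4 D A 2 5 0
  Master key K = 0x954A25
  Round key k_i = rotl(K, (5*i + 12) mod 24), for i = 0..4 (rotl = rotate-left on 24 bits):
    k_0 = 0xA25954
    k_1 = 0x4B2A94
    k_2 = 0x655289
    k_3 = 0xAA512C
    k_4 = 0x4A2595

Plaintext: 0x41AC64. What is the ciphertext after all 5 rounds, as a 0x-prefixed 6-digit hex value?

s_0 = plaintext = 0x41AC64
s_1 = Round(s_0, k_0) = 0xC64D71
s_2 = Round(s_1, k_1) = 0xD7133D
s_3 = Round(s_2, k_2) = 0x33D3A9
s_4 = Round(s_3, k_3) = 0x3A9204
s_5 = Round(s_4, k_4) = 0x204CD7

0x204CD7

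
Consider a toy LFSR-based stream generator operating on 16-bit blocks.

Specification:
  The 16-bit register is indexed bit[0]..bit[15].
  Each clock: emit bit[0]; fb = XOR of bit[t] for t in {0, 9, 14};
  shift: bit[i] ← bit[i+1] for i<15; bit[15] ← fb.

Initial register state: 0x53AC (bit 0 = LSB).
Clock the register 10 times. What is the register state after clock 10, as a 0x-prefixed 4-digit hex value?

reg_0 = 0x53AC
clock 1: out=0, reg = 0x29D6
clock 2: out=0, reg = 0x14EB
clock 3: out=1, reg = 0x8A75
clock 4: out=1, reg = 0x453A
clock 5: out=0, reg = 0xA29D
clock 6: out=1, reg = 0x514E
clock 7: out=0, reg = 0xA8A7
clock 8: out=1, reg = 0xD453
clock 9: out=1, reg = 0x6A29
clock 10: out=1, reg = 0xB514

0xB514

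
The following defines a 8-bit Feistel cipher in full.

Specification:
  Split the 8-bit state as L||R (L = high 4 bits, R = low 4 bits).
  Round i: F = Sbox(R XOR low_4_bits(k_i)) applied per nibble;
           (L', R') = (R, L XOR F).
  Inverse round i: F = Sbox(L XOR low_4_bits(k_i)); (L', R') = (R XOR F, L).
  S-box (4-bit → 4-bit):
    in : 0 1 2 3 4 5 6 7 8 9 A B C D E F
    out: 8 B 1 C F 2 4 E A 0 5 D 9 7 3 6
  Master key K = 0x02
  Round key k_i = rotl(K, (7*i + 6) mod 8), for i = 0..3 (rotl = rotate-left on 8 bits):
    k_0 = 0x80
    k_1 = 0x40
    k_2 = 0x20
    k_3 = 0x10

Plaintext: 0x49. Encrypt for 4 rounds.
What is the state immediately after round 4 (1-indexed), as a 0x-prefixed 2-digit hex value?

0x0E

s_0 = plaintext = 0x49
s_1 = Round(s_0, k_0) = 0x94
s_2 = Round(s_1, k_1) = 0x46
s_3 = Round(s_2, k_2) = 0x60
s_4 = Round(s_3, k_3) = 0x0E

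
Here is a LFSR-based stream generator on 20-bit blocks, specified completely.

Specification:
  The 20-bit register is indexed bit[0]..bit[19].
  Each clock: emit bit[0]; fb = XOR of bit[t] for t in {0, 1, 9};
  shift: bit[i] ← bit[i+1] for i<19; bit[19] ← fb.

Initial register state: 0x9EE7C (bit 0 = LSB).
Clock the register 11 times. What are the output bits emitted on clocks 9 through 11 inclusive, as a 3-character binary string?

011

reg_0 = 0x9EE7C
clock 1: out=0, reg = 0xCF73E
clock 2: out=0, reg = 0x67B9F
clock 3: out=1, reg = 0xB3DCF
clock 4: out=1, reg = 0x59EE7
clock 5: out=1, reg = 0xACF73
clock 6: out=1, reg = 0xD67B9
clock 7: out=1, reg = 0x6B3DC
clock 8: out=0, reg = 0xB59EE
clock 9: out=0, reg = 0xDACF7
clock 10: out=1, reg = 0x6D67B
clock 11: out=1, reg = 0xB6B3D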